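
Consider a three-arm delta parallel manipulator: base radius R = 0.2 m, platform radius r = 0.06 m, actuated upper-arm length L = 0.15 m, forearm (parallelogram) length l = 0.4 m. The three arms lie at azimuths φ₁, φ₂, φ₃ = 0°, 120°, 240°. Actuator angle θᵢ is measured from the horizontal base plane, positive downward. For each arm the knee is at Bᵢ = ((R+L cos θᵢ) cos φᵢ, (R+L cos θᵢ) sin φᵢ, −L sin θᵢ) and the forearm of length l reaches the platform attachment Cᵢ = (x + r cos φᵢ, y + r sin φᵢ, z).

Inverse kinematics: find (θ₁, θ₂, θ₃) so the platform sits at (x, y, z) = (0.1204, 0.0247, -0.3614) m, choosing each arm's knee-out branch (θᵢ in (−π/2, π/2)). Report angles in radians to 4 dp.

rotate P by −φ1: (0.1204, 0.0247, -0.3614)
  A=0.0196, B=-0.3614, C=(l²−L²−A²−y'²−z²)/(2L)=0.0197
  γ=atan2(-0.3614,0.0196)=-1.5166;  ψ=arccos(0.0543)=1.5165;  θ1=γ+ψ≈-0.0001
arm 2 (φ=120.0°): x'=-0.0388, y'=-0.1166
  A cos θ + B sin θ = C:  0.1788·cos θ + -0.3614·sin θ = -0.1289
  θ2 = atan2(B,A) + arccos(C/0.4032) = 0.7850
rotate P by −φ3: (-0.0816, 0.0919, -0.3614)
  e−x'=0.2216;  (l²−L²−(e−x')²−y'²−z²)/2L = -0.1689
  γ=atan2(-0.3614,0.2216)=-1.0208;  ψ=arccos(-0.3984)=1.9805;  θ3=γ+ψ≈0.9598

θ₁ = -0.0001, θ₂ = 0.7850, θ₃ = 0.9598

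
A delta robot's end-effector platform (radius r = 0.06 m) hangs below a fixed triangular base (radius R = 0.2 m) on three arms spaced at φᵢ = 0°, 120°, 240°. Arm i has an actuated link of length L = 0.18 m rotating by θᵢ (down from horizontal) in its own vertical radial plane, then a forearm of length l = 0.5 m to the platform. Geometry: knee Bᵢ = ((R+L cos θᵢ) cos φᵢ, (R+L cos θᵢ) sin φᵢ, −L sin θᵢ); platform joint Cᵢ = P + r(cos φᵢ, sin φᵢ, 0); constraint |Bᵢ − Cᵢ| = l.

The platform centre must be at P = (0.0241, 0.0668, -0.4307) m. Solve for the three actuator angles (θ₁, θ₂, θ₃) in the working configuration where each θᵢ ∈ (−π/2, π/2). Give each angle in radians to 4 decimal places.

θ₁ = 0.1743, θ₂ = 0.0872, θ₃ = 0.5238

φ1=0.0° → target in arm frame (0.0241, 0.0668)
  e−x'=0.1159;  (l²−L²−(e−x')²−y'²−z²)/2L = 0.0395
  √(A²+B²)=0.4460;  θ1 = -1.3079+1.4822 ≈ 0.1743
arm 2 (φ=120.0°): x'=0.0458, y'=-0.0543
  A cos θ + B sin θ = C:  0.0942·cos θ + -0.4307·sin θ = 0.0563
  γ=atan2(-0.4307,0.0942)=-1.3555;  ψ=arccos(0.1278)=1.4427;  θ2=γ+ψ≈0.0872
rotate P by −φ3: (-0.0699, -0.0125, -0.4307)
  A=0.2099, B=-0.4307, C=(l²−L²−A²−y'²−z²)/(2L)=-0.0337
  γ=atan2(-0.4307,0.2099)=-1.1173;  ψ=arccos(-0.0703)=1.6411;  θ3=γ+ψ≈0.5238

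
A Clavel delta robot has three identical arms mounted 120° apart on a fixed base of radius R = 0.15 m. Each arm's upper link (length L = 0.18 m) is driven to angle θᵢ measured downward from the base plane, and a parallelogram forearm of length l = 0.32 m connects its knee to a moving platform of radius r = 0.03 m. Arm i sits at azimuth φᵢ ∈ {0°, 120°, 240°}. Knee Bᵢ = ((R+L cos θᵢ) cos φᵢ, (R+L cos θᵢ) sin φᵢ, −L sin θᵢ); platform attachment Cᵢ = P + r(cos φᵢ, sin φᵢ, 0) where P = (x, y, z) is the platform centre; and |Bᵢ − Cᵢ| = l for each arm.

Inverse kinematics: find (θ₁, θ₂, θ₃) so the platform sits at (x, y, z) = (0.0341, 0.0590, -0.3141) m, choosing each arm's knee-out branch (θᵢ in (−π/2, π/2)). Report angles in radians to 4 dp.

arm 1 (φ=0.0°): x'=0.0341, y'=0.0590
  A=0.0859, B=-0.3141, C=(l²−L²−A²−y'²−z²)/(2L)=-0.1098
  γ=atan2(-0.3141,0.0859)=-1.3038;  ψ=arccos(-0.3371)=1.9146;  θ1=γ+ψ≈0.6108
rotate P by −φ2: (0.0340, -0.0590, -0.3141)
  e−x'=0.0860;  (l²−L²−(e−x')²−y'²−z²)/2L = -0.1098
  γ=atan2(-0.3141,0.0860)=-1.3037;  ψ=arccos(-0.3372)=1.9147;  θ2=γ+ψ≈0.6111
arm 3 (φ=240.0°): x'=-0.0681, y'=0.0000
  A cos θ + B sin θ = C:  0.1881·cos θ + -0.3141·sin θ = -0.1779
  γ=atan2(-0.3141,0.1881)=-1.0311;  ψ=arccos(-0.4860)=2.0783;  θ3=γ+ψ≈1.0472

θ₁ = 0.6108, θ₂ = 0.6111, θ₃ = 1.0472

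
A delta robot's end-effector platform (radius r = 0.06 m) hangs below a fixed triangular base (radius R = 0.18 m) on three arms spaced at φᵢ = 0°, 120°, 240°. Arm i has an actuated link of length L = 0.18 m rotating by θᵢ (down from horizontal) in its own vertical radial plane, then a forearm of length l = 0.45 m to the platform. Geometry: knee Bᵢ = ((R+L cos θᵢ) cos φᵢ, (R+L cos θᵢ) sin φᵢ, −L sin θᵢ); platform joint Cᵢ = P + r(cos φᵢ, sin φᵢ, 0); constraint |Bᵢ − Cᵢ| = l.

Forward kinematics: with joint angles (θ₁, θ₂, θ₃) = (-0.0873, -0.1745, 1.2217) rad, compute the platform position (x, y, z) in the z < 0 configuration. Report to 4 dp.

(0.1098, 0.2103, -0.3341)

O1 = (0.2993·cos0.0°, 0.2993·sin0.0°, 0.0157) = (0.2993, 0.0000, 0.0157)
φ2=120.0°: virtual centre (-0.1486, 0.2574, 0.0313), radius l
arm 3 at φ=240.0°: ρ3 = 0.1816;  O3 = (-0.0908, -0.1572, -0.1691)
eliminate P² terms by subtracting sphere 1 from 2 and 3
linear system: -0.8959x+0.5149y = -0.0005−0.0311z; -0.7802x+-0.3145y = -0.0283−-0.3697z
det = 0.6835;  x = 0.0215+-0.2642z,  y = 0.0365+-0.5201z
into |P−O₁|² = l²: 1.3403z² + 0.0774z + -0.1238 = 0;  Δ = 0.6694;  z = -0.3341 or 0.2763 → z<0 root = -0.3341
x = 0.1098, y = 0.2103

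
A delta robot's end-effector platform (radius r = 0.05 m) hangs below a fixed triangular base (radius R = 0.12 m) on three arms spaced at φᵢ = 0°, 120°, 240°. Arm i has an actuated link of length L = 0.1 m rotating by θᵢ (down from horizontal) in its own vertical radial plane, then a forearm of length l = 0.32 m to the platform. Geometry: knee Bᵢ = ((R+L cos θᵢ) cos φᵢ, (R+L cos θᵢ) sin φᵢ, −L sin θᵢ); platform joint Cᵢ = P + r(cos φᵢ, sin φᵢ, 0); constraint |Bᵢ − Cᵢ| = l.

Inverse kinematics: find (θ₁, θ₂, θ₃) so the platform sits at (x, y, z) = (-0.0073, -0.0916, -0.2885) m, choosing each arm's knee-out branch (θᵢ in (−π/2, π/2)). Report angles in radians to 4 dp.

θ₁ = 0.3489, θ₂ = 0.6982, θ₃ = -0.1741

rotate P by −φ1: (-0.0073, -0.0916, -0.2885)
  A=0.0773, B=-0.2885, C=(l²−L²−A²−y'²−z²)/(2L)=-0.0260
  θ1 = atan2(B,A) + arccos(C/0.2987) = 0.3489
rotate P by −φ2: (-0.0757, 0.0521, -0.2885)
  A=0.1457, B=-0.2885, C=(l²−L²−A²−y'²−z²)/(2L)=-0.0739
  γ=atan2(-0.2885,0.1457)=-1.1032;  ψ=arccos(-0.2285)=1.8013;  θ2=γ+ψ≈0.6982
φ3=240.0° → target in arm frame (0.0830, 0.0395)
  A=-0.0130, B=-0.2885, C=(l²−L²−A²−y'²−z²)/(2L)=0.0372
  θ3 = atan2(B,A) + arccos(C/0.2888) = -0.1741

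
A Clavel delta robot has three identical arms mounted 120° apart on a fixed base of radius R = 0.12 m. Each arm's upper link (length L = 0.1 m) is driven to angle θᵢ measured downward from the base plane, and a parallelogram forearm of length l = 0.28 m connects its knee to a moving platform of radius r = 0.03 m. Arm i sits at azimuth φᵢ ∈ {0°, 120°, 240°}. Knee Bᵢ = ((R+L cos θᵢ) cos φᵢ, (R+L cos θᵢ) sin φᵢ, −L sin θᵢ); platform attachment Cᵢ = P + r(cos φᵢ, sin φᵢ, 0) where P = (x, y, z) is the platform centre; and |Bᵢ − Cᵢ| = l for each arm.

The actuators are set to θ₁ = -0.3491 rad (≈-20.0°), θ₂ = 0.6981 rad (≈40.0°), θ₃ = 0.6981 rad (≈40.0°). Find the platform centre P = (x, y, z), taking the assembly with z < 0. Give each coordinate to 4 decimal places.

arm 1 at φ=0.0°: (R−r)+L cos θ1 = 0.1840;  centre 1 = (0.1840, 0.0000, 0.0342)
arm 2 at φ=120.0°: (R−r)+L cos θ2 = 0.1666;  centre 2 = (-0.0833, 0.1443, -0.0643)
φ3=240.0°: virtual centre (-0.0833, -0.1443, -0.0643), radius l
eliminate P² terms by subtracting sphere 1 from 2 and 3
linear system: -0.5345x+0.2886y = -0.0031−-0.1970z; -0.5345x+-0.2886y = -0.0031−-0.1970z
det = 0.3085;  x = 0.0058+-0.3685z,  y = 0.0000+0.0000z
quadratic in z: (1.1358)z²+(0.0629)z+(-0.0455)=0, √Δ=0.4590 → z ∈ {-0.2297, 0.1744}; z = -0.2297 (taking z<0)
x = 0.0905, y = 0.0000

(0.0905, 0.0000, -0.2297)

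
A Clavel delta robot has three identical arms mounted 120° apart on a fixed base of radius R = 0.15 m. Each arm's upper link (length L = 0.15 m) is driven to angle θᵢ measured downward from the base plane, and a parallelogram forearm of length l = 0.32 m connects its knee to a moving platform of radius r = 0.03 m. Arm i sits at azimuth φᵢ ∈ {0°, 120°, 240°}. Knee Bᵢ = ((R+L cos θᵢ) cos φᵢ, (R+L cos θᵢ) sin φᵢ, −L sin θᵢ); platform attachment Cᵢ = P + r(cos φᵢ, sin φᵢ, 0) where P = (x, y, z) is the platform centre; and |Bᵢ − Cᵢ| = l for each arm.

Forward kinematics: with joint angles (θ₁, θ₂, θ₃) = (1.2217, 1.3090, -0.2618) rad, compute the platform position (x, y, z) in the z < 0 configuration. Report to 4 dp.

O1 = (0.1713·cos0.0°, 0.1713·sin0.0°, -0.1410) = (0.1713, 0.0000, -0.1410)
O2 = (0.1588·cos120.0°, 0.1588·sin120.0°, -0.1449) = (-0.0794, 0.1375, -0.1449)
arm 3 at φ=240.0°: (R−r)+L cos θ3 = 0.2649;  O3 = (-0.1324, -0.2294, 0.0388)
eliminate P² terms by subtracting sphere 1 from 2 and 3
[-0.5014 0.2751 -0.0079]·P = -0.0030;  [-0.6075 -0.4588 0.3596]·P = 0.0225
Cramer: x(z) = -0.0121+0.2399z;  y(z) = -0.0329+0.4660z
into |P−O₁|² = l²: 1.2747z² + 0.1632z + -0.0478 = 0;  Δ = 0.2704;  z = -0.2680 or 0.1400 → z<0 root = -0.2680
x = -0.0764, y = -0.1578

(-0.0764, -0.1578, -0.2680)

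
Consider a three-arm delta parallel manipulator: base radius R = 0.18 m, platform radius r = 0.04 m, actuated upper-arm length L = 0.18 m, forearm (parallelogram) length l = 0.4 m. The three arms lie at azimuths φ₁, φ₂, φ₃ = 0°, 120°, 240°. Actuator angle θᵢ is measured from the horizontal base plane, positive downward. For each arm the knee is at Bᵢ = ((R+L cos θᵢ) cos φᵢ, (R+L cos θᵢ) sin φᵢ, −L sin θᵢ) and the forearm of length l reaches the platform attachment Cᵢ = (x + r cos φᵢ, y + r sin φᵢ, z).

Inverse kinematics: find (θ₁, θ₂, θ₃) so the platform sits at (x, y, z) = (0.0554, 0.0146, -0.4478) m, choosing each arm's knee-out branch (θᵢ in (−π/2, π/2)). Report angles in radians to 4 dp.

rotate P by −φ1: (0.0554, 0.0146, -0.4478)
  A cos θ + B sin θ = C:  0.0846·cos θ + -0.4478·sin θ = -0.2230
  γ=atan2(-0.4478,0.0846)=-1.3841;  ψ=arccos(-0.4894)=2.0822;  θ1=γ+ψ≈0.6982
φ2=120.0° → target in arm frame (-0.0151, -0.0553)
  A cos θ + B sin θ = C:  0.1551·cos θ + -0.4478·sin θ = -0.2778
  √(A²+B²)=0.4739;  θ2 = -1.2375+2.1973 ≈ 0.9598
φ3=240.0° → target in arm frame (-0.0403, 0.0407)
  e−x'=0.1803;  (l²−L²−(e−x')²−y'²−z²)/2L = -0.2975
  θ3 = atan2(B,A) + arccos(C/0.4828) = 1.0469

θ₁ = 0.6982, θ₂ = 0.9598, θ₃ = 1.0469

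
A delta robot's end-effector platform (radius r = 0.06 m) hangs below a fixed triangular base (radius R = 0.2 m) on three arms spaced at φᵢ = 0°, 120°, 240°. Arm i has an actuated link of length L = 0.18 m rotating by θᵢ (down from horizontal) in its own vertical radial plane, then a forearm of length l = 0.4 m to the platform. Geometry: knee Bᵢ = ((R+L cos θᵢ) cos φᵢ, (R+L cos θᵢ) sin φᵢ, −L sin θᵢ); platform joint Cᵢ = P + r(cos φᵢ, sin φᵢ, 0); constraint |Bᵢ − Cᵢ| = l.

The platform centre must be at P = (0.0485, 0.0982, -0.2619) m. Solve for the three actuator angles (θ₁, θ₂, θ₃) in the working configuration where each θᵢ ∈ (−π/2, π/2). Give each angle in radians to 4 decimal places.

arm 1 (φ=0.0°): x'=0.0485, y'=0.0982
  A=0.0915, B=-0.2619, C=(l²−L²−A²−y'²−z²)/(2L)=0.1139
  √(A²+B²)=0.2774;  θ1 = -1.2347+1.1478 ≈ -0.0868
rotate P by −φ2: (0.0608, -0.0911, -0.2619)
  e−x'=0.0792;  (l²−L²−(e−x')²−y'²−z²)/2L = 0.1234
  √(A²+B²)=0.2736;  θ2 = -1.2771+1.1028 ≈ -0.1743
arm 3 (φ=240.0°): x'=-0.1093, y'=-0.0071
  A cos θ + B sin θ = C:  0.2493·cos θ + -0.2619·sin θ = -0.0089
  √(A²+B²)=0.3616;  θ3 = -0.8101+1.5953 ≈ 0.7852

θ₁ = -0.0868, θ₂ = -0.1743, θ₃ = 0.7852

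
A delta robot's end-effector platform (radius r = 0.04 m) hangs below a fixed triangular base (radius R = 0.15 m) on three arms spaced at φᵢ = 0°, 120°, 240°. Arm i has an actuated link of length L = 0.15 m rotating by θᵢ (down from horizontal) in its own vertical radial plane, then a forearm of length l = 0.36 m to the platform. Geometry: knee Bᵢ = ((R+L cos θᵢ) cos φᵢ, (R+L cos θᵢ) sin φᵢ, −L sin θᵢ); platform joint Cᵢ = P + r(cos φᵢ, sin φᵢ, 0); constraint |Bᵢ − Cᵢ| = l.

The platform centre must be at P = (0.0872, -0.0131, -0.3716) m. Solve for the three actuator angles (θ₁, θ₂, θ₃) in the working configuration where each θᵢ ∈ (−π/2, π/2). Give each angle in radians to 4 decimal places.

θ₁ = 0.3489, θ₂ = 0.9601, θ₃ = 0.8726

arm 1 (φ=0.0°): x'=0.0872, y'=-0.0131
  e−x'=0.0228;  (l²−L²−(e−x')²−y'²−z²)/2L = -0.1056
  γ=atan2(-0.3716,0.0228)=-1.5095;  ψ=arccos(-0.2836)=1.8584;  θ1=γ+ψ≈0.3489
rotate P by −φ2: (-0.0549, -0.0690, -0.3716)
  A cos θ + B sin θ = C:  0.1649·cos θ + -0.3716·sin θ = -0.2098
  θ2 = atan2(B,A) + arccos(C/0.4066) = 0.9601
arm 3 (φ=240.0°): x'=-0.0323, y'=0.0821
  e−x'=0.1423;  (l²−L²−(e−x')²−y'²−z²)/2L = -0.1932
  θ3 = atan2(B,A) + arccos(C/0.3979) = 0.8726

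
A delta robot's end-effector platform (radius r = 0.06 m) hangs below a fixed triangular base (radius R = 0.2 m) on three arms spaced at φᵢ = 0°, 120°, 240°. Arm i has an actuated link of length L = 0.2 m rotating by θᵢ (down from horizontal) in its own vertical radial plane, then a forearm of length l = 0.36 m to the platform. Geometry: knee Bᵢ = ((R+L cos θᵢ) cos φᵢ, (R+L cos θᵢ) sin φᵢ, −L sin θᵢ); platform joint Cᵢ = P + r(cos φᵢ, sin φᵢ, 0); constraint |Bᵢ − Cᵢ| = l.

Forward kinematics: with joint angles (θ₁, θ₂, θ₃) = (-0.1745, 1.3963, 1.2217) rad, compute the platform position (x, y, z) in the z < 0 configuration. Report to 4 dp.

arm 1 at φ=0.0°: (R−r)+L cos θ1 = 0.3370;  S1 = (0.3370, 0.0000, 0.0347)
S2 = (0.1747·cos120.0°, 0.1747·sin120.0°, -0.1970) = (-0.0874, 0.1513, -0.1970)
φ3=240.0°: virtual centre (-0.1042, -0.1805, -0.1879), radius l
|S₂|²−|S₁|² = -0.0454;  |S₃|²−|S₁|² = -0.0360
linear system: -0.8486x+0.3026y = -0.0454−-0.4634z; -0.8823x+-0.3610y = -0.0360−-0.4453z
det = 0.5734;  x = 0.0476+-0.5268z,  y = -0.0166+0.0539z
sphere 1 gives Az²+Bz+C=0 with A=1.2804, B=0.2336, C=-0.0444;  B²−4AC=0.2819;  roots -0.2986, 0.1161;  negative root z = -0.2986
x = 0.2049, y = -0.0327

(0.2049, -0.0327, -0.2986)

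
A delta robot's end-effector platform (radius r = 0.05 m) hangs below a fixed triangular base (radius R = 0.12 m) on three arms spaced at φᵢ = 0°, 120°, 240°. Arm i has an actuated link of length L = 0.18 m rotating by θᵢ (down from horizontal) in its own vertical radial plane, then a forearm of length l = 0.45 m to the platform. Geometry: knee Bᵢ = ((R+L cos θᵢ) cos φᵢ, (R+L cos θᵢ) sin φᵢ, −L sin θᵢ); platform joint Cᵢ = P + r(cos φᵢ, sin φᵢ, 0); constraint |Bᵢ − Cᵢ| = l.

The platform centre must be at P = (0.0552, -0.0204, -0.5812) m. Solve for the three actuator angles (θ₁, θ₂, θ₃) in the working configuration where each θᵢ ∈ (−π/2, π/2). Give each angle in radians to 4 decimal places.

θ₁ = 0.9599, θ₂ = 1.2215, θ₃ = 1.1343

φ1=0.0° → target in arm frame (0.0552, -0.0204)
  A cos θ + B sin θ = C:  0.0148·cos θ + -0.5812·sin θ = -0.4676
  γ=atan2(-0.5812,0.0148)=-1.5453;  ψ=arccos(-0.8042)=2.5052;  θ1=γ+ψ≈0.9599
φ2=120.0° → target in arm frame (-0.0453, -0.0376)
  e−x'=0.1153;  (l²−L²−(e−x')²−y'²−z²)/2L = -0.5067
  √(A²+B²)=0.5925;  θ2 = -1.3750+2.5965 ≈ 1.2215
arm 3 (φ=240.0°): x'=-0.0099, y'=0.0580
  A cos θ + B sin θ = C:  0.0799·cos θ + -0.5812·sin θ = -0.4929
  γ=atan2(-0.5812,0.0799)=-1.4341;  ψ=arccos(-0.8402)=2.5684;  θ3=γ+ψ≈1.1343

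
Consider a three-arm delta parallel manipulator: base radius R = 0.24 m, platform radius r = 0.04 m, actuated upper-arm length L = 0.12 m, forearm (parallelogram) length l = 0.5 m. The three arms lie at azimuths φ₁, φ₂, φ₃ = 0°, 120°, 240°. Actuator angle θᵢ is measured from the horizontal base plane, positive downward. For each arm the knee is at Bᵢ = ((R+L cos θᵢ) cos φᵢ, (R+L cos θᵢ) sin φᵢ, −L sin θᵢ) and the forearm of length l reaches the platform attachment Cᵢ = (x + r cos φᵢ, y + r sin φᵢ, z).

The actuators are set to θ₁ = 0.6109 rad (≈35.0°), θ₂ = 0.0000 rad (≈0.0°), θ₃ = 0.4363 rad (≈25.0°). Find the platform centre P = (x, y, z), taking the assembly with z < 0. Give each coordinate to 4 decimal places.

φ1=0.0°: virtual centre (0.2983, 0.0000, -0.0688), radius l
φ2=120.0°: virtual centre (-0.1600, 0.2771, 0.0000), radius l
O3 = (0.3088·cos240.0°, 0.3088·sin240.0°, -0.0507) = (-0.1544, -0.2674, -0.0507)
|O₂|²−|O₁|² = 0.0087;  |O₃|²−|O₁|² = 0.0042
linear system: -0.9166x+0.5543y = 0.0087−0.1377z; -0.9054x+-0.5348y = 0.0042−0.0362z
det = 0.9920;  x = -0.0070+0.0945z,  y = 0.0041+-0.0922z
sphere 1 gives Az²+Bz+C=0 with A=1.0174, B=0.0792, C=-0.1520;  B²−4AC=0.6250;  roots -0.4275, 0.3496;  negative root z = -0.4275
x = -0.0474, y = 0.0434

(-0.0474, 0.0434, -0.4275)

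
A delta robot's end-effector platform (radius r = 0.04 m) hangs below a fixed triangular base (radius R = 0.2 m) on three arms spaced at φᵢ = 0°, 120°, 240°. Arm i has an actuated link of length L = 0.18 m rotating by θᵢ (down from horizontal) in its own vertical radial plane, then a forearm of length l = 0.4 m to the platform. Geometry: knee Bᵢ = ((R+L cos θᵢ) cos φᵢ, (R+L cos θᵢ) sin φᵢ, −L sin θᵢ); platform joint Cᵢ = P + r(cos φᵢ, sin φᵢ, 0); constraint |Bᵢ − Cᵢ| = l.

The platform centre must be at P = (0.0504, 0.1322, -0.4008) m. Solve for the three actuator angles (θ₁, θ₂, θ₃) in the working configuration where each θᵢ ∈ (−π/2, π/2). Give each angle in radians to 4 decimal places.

θ₁ = 0.6982, θ₂ = 0.5235, θ₃ = 1.3962

arm 1 (φ=0.0°): x'=0.0504, y'=0.1322
  e−x'=0.1096;  (l²−L²−(e−x')²−y'²−z²)/2L = -0.1737
  γ=atan2(-0.4008,0.1096)=-1.3039;  ψ=arccos(-0.4180)=2.0021;  θ1=γ+ψ≈0.6982
rotate P by −φ2: (0.0893, -0.1097, -0.4008)
  A=0.0707, B=-0.4008, C=(l²−L²−A²−y'²−z²)/(2L)=-0.1391
  √(A²+B²)=0.4070;  θ2 = -1.3962+1.9197 ≈ 0.5235
φ3=240.0° → target in arm frame (-0.1397, -0.0225)
  A=0.2997, B=-0.4008, C=(l²−L²−A²−y'²−z²)/(2L)=-0.3427
  θ3 = atan2(B,A) + arccos(C/0.5005) = 1.3962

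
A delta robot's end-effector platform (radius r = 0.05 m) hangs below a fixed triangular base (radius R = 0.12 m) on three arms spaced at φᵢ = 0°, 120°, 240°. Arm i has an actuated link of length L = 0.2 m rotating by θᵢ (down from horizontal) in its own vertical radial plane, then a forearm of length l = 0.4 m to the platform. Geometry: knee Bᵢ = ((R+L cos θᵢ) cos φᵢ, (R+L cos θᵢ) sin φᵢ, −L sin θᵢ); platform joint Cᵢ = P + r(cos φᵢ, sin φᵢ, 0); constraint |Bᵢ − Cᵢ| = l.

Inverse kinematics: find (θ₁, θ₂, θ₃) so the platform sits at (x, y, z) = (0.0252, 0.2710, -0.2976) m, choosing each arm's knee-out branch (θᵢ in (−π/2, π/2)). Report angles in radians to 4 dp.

θ₁ = 0.5237, θ₂ = -0.3491, θ₃ = 1.3092

φ1=0.0° → target in arm frame (0.0252, 0.2710)
  A=0.0448, B=-0.2976, C=(l²−L²−A²−y'²−z²)/(2L)=-0.1100
  √(A²+B²)=0.3010;  θ1 = -1.4214+1.9451 ≈ 0.5237
arm 2 (φ=120.0°): x'=0.2221, y'=-0.1573
  A cos θ + B sin θ = C:  -0.1521·cos θ + -0.2976·sin θ = -0.0411
  γ=atan2(-0.2976,-0.1521)=-2.0433;  ψ=arccos(-0.1230)=1.6942;  θ2=γ+ψ≈-0.3491
rotate P by −φ3: (-0.2473, -0.1137, -0.2976)
  e−x'=0.3173;  (l²−L²−(e−x')²−y'²−z²)/2L = -0.2054
  θ3 = atan2(B,A) + arccos(C/0.4350) = 1.3092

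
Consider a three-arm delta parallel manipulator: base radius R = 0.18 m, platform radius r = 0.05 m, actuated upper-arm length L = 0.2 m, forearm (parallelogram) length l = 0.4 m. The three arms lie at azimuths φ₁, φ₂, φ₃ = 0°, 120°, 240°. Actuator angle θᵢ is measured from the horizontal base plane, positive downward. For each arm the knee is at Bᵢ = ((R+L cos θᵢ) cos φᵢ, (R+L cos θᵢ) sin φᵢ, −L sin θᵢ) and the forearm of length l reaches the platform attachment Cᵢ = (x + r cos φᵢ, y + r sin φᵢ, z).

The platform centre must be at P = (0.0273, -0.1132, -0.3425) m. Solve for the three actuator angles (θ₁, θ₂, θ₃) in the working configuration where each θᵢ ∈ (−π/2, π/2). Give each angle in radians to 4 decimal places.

θ₁ = 0.4363, θ₂ = 0.9601, θ₃ = 0.1746

arm 1 (φ=0.0°): x'=0.0273, y'=-0.1132
  A=0.1027, B=-0.3425, C=(l²−L²−A²−y'²−z²)/(2L)=-0.0517
  γ=atan2(-0.3425,0.1027)=-1.2795;  ψ=arccos(-0.1445)=1.7158;  θ1=γ+ψ≈0.4363
rotate P by −φ2: (-0.1117, 0.0330, -0.3425)
  A=0.2417, B=-0.3425, C=(l²−L²−A²−y'²−z²)/(2L)=-0.1420
  √(A²+B²)=0.4192;  θ2 = -0.9563+1.9164 ≈ 0.9601
arm 3 (φ=240.0°): x'=0.0844, y'=0.0802
  A=0.0456, B=-0.3425, C=(l²−L²−A²−y'²−z²)/(2L)=-0.0146
  √(A²+B²)=0.3455;  θ3 = -1.4384+1.6130 ≈ 0.1746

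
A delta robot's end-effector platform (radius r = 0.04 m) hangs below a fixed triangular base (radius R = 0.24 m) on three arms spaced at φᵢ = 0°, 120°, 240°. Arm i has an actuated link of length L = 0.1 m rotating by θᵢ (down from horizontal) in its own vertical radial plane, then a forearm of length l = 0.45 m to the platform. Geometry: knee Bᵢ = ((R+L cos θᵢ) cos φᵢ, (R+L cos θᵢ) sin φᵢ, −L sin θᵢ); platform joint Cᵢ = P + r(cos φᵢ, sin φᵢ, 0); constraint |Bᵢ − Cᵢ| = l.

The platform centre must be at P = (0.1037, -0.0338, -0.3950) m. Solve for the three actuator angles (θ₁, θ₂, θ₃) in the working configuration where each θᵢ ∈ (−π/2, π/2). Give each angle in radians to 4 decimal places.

θ₁ = -0.0871, θ₂ = 1.1349, θ₃ = 0.7862

φ1=0.0° → target in arm frame (0.1037, -0.0338)
  A=0.0963, B=-0.3950, C=(l²−L²−A²−y'²−z²)/(2L)=0.1303
  θ1 = atan2(B,A) + arccos(C/0.4066) = -0.0871
arm 2 (φ=120.0°): x'=-0.0811, y'=-0.0729
  A=0.2811, B=-0.3950, C=(l²−L²−A²−y'²−z²)/(2L)=-0.2393
  γ=atan2(-0.3950,0.2811)=-0.9523;  ψ=arccos(-0.4937)=2.0871;  θ2=γ+ψ≈1.1349
arm 3 (φ=240.0°): x'=-0.0226, y'=0.1067
  e−x'=0.2226;  (l²−L²−(e−x')²−y'²−z²)/2L = -0.1223
  θ3 = atan2(B,A) + arccos(C/0.4534) = 0.7862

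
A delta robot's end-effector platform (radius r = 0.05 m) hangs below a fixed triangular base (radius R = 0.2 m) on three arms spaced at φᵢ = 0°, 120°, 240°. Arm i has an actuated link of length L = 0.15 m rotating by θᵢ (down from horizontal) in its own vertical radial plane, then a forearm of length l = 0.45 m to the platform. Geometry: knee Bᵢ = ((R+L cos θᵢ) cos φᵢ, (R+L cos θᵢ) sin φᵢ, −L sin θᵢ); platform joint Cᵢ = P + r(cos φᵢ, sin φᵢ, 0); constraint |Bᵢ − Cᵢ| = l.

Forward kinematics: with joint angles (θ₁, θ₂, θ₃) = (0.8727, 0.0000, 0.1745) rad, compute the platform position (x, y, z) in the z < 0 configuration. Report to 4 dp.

(-0.1174, 0.0195, -0.3790)

φ1=0.0°: virtual centre (0.2464, 0.0000, -0.1149), radius l
φ2=120.0°: virtual centre (-0.1500, 0.2598, 0.0000), radius l
S3 = (0.2977·cos240.0°, 0.2977·sin240.0°, -0.0260) = (-0.1489, -0.2578, -0.0260)
subtract pairs → two planes through P
[-0.7928 0.5196 0.2298]·P = 0.0161;  [-0.7906 -0.5157 0.1777]·P = 0.0154
Cramer: x(z) = -0.0199+0.2573z;  y(z) = 0.0006-0.0497z
quadratic in z: (1.0687)z²+(0.0927)z+(-0.1184)=0, √Δ=0.7174 → z ∈ {-0.3790, 0.2923}; z = -0.3790 (taking z<0)
x = -0.1174, y = 0.0195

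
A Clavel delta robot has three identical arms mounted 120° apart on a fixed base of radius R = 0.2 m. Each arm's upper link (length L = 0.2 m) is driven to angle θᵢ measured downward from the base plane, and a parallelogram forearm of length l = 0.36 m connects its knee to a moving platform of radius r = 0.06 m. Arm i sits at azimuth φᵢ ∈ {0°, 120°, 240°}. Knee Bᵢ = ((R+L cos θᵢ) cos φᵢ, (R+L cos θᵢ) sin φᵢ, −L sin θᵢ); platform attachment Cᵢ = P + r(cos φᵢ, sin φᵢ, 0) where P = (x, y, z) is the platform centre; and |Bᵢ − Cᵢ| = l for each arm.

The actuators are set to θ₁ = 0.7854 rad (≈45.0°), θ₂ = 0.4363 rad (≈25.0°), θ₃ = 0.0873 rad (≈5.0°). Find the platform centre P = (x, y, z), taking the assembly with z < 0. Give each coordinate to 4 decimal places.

φ1=0.0°: virtual centre (0.2814, 0.0000, -0.1414), radius l
φ2=120.0°: virtual centre (-0.1606, 0.2782, -0.0845), radius l
arm 3 at φ=240.0°: e+L cos θ3 = 0.3392;  S3 = (-0.1696, -0.2938, -0.0174)
subtract pairs → two planes through P
linear system: -0.8841x+0.5564y = 0.0112−0.1138z; -0.9021x+-0.5876y = 0.0162−0.2480z
det = 1.0214;  x = -0.0152+0.2006z,  y = -0.0042+0.1141z
into |P−S₁|² = l²: 1.0532z² + 0.1629z + -0.0216 = 0;  Δ = 0.1174;  z = -0.2400 or 0.0854 → z<0 root = -0.2400
x = -0.0634, y = -0.0316

(-0.0634, -0.0316, -0.2400)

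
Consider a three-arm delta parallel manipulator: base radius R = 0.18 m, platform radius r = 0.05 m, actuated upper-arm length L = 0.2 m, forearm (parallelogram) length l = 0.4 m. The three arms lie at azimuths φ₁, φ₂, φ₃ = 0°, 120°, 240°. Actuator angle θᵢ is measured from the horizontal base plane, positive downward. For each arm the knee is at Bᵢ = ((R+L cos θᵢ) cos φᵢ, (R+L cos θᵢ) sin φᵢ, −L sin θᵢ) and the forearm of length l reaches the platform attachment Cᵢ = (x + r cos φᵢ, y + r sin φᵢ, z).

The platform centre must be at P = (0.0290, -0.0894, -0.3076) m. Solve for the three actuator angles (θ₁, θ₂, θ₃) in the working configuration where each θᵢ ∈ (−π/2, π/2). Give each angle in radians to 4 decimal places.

θ₁ = 0.2617, θ₂ = 0.7855, θ₃ = 0.0872

rotate P by −φ1: (0.0290, -0.0894, -0.3076)
  e−x'=0.1010;  (l²−L²−(e−x')²−y'²−z²)/2L = 0.0180
  √(A²+B²)=0.3238;  θ1 = -1.2535+1.5153 ≈ 0.2617
rotate P by −φ2: (-0.0919, 0.0196, -0.3076)
  A cos θ + B sin θ = C:  0.2219·cos θ + -0.3076·sin θ = -0.0606
  γ=atan2(-0.3076,0.2219)=-0.9458;  ψ=arccos(-0.1598)=1.7313;  θ2=γ+ψ≈0.7855
rotate P by −φ3: (0.0629, 0.0698, -0.3076)
  A=0.0671, B=-0.3076, C=(l²−L²−A²−y'²−z²)/(2L)=0.0400
  √(A²+B²)=0.3148;  θ3 = -1.3561+1.4433 ≈ 0.0872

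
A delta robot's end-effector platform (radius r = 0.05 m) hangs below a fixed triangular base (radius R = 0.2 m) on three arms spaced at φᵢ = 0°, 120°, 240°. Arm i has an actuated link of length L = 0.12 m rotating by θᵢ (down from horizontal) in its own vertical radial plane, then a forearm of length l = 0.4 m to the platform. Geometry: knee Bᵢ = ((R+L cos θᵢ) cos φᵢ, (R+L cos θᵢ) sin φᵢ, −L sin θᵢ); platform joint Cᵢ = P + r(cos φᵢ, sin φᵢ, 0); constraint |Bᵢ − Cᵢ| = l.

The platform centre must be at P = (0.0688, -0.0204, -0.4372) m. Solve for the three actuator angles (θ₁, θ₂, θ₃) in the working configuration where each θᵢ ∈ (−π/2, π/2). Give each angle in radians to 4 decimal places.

arm 1 (φ=0.0°): x'=0.0688, y'=-0.0204
  A cos θ + B sin θ = C:  0.0812·cos θ + -0.4372·sin θ = -0.2190
  γ=atan2(-0.4372,0.0812)=-1.3872;  ψ=arccos(-0.4924)=2.0857;  θ1=γ+ψ≈0.6985
φ2=120.0° → target in arm frame (-0.0521, -0.0494)
  A=0.2021, B=-0.4372, C=(l²−L²−A²−y'²−z²)/(2L)=-0.3701
  θ2 = atan2(B,A) + arccos(C/0.4816) = 1.3092
φ3=240.0° → target in arm frame (-0.0167, 0.0698)
  A=0.1667, B=-0.4372, C=(l²−L²−A²−y'²−z²)/(2L)=-0.3259
  √(A²+B²)=0.4679;  θ3 = -1.2065+2.3413 ≈ 1.1348

θ₁ = 0.6985, θ₂ = 1.3092, θ₃ = 1.1348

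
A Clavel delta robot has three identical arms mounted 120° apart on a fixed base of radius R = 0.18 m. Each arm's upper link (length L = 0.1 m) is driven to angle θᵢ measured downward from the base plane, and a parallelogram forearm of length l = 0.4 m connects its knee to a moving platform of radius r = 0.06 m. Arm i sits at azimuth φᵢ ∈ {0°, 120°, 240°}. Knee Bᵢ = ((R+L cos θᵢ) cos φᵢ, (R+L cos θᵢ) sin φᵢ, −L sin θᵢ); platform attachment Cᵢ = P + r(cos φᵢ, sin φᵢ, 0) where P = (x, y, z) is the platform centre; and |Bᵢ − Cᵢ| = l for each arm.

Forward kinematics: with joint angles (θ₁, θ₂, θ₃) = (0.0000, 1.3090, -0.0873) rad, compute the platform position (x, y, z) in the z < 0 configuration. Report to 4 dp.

(0.0781, -0.1509, -0.3422)

φ1=0.0°: virtual centre (0.2200, 0.0000, 0.0000), radius l
φ2=120.0°: virtual centre (-0.0729, 0.1263, -0.0966), radius l
φ3=240.0°: virtual centre (-0.1098, -0.1902, 0.0087), radius l
|centre ₂|²−|centre ₁|² = -0.0178;  |centre ₃|²−|centre ₁|² = -0.0001
plane₁₂: -0.5859x+0.2527y+-0.1932z = -0.0178
Cramer: x(z) = 0.0174-0.1773z;  y(z) = -0.0300+0.3534z
sphere 1 gives Az²+Bz+C=0 with A=1.1563, B=0.0507, C=-0.1181;  B²−4AC=0.5487;  roots -0.3422, 0.2984;  negative root z = -0.3422
x = 0.0781, y = -0.1509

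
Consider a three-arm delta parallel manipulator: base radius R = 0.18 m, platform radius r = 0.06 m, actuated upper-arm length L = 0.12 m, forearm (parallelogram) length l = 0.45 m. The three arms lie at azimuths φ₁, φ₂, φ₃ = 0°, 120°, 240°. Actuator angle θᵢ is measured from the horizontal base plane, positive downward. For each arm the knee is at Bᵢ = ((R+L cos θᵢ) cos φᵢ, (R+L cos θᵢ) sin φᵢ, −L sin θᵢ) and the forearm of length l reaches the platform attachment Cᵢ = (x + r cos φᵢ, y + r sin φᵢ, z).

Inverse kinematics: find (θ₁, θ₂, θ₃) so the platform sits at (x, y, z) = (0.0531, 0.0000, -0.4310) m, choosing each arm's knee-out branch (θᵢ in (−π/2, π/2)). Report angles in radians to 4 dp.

φ1=0.0° → target in arm frame (0.0531, 0.0000)
  e−x'=0.0669;  (l²−L²−(e−x')²−y'²−z²)/2L = -0.0089
  √(A²+B²)=0.4362;  θ1 = -1.4168+1.5912 ≈ 0.1744
arm 2 (φ=120.0°): x'=-0.0265, y'=-0.0460
  A cos θ + B sin θ = C:  0.1465·cos θ + -0.4310·sin θ = -0.0886
  √(A²+B²)=0.4552;  θ2 = -1.2430+1.7666 ≈ 0.5235
φ3=240.0° → target in arm frame (-0.0266, 0.0460)
  e−x'=0.1466;  (l²−L²−(e−x')²−y'²−z²)/2L = -0.0886
  γ=atan2(-0.4310,0.1466)=-1.2430;  ψ=arccos(-0.1945)=1.7666;  θ3=γ+ψ≈0.5235

θ₁ = 0.1744, θ₂ = 0.5235, θ₃ = 0.5235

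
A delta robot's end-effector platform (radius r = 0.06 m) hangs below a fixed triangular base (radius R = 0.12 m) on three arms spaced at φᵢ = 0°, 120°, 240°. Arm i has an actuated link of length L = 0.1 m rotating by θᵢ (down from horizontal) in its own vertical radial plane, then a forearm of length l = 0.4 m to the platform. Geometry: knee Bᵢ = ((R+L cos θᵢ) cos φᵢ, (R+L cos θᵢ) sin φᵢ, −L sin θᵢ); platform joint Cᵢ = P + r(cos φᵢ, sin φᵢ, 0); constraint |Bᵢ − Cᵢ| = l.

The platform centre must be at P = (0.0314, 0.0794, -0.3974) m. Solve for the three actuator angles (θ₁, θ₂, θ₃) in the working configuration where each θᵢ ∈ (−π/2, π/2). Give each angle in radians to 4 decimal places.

rotate P by −φ1: (0.0314, 0.0794, -0.3974)
  A=0.0286, B=-0.3974, C=(l²−L²−A²−y'²−z²)/(2L)=-0.0752
  γ=atan2(-0.3974,0.0286)=-1.4990;  ψ=arccos(-0.1889)=1.7608;  θ1=γ+ψ≈0.2618
arm 2 (φ=120.0°): x'=0.0531, y'=-0.0669
  e−x'=0.0069;  (l²−L²−(e−x')²−y'²−z²)/2L = -0.0622
  √(A²+B²)=0.3975;  θ2 = -1.5533+1.7281 ≈ 0.1747
rotate P by −φ3: (-0.0845, -0.0125, -0.3974)
  A cos θ + B sin θ = C:  0.1445·cos θ + -0.3974·sin θ = -0.1448
  √(A²+B²)=0.4228;  θ3 = -1.2221+1.9202 ≈ 0.6981

θ₁ = 0.2618, θ₂ = 0.1747, θ₃ = 0.6981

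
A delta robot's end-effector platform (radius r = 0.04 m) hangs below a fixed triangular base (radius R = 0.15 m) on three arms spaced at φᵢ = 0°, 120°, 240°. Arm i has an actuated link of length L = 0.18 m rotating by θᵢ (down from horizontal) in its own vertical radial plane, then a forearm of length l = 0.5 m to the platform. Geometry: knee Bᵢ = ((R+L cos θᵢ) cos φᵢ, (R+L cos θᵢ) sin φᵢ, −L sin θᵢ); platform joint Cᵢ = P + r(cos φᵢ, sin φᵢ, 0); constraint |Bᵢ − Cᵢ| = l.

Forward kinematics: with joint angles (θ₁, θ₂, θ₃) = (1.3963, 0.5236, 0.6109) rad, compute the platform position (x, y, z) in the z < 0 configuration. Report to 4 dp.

(-0.2072, 0.0158, -0.5355)

φ1=0.0°: virtual centre (0.1413, 0.0000, -0.1773), radius l
φ2=120.0°: virtual centre (-0.1329, 0.2303, -0.0900), radius l
O3 = (0.2574·cos240.0°, 0.2574·sin240.0°, -0.1032) = (-0.1287, -0.2230, -0.1032)
|O₂|²−|O₁|² = 0.0274;  |O₃|²−|O₁|² = 0.0256
plane₁₂: -0.5484x+0.4605y+0.1745z = 0.0274
det = 0.4932;  x = -0.0487+0.2960z,  y = 0.0016+-0.0265z
sphere 1 gives Az²+Bz+C=0 with A=1.0883, B=0.2420, C=-0.1825;  B²−4AC=0.8531;  roots -0.5355, 0.3131;  negative root z = -0.5355
x = -0.2072, y = 0.0158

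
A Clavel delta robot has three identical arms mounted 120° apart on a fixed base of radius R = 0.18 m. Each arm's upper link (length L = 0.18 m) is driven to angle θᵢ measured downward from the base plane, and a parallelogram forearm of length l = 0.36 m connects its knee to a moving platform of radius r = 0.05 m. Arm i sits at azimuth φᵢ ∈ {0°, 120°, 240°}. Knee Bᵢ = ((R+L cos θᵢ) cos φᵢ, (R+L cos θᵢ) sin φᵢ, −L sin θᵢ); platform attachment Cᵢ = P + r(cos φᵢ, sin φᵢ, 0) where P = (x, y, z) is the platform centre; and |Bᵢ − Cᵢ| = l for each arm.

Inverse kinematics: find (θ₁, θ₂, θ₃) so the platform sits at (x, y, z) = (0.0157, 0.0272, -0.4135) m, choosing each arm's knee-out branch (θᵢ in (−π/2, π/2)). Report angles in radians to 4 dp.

φ1=0.0° → target in arm frame (0.0157, 0.0272)
  A=0.1143, B=-0.4135, C=(l²−L²−A²−y'²−z²)/(2L)=-0.2433
  θ1 = atan2(B,A) + arccos(C/0.4290) = 0.8727
φ2=120.0° → target in arm frame (0.0157, -0.0272)
  A=0.1143, B=-0.4135, C=(l²−L²−A²−y'²−z²)/(2L)=-0.2433
  θ2 = atan2(B,A) + arccos(C/0.4290) = 0.8727
rotate P by −φ3: (-0.0314, 0.0000, -0.4135)
  A=0.1614, B=-0.4135, C=(l²−L²−A²−y'²−z²)/(2L)=-0.2773
  γ=atan2(-0.4135,0.1614)=-1.1986;  ψ=arccos(-0.6247)=2.2456;  θ3=γ+ψ≈1.0470

θ₁ = 0.8727, θ₂ = 0.8727, θ₃ = 1.0470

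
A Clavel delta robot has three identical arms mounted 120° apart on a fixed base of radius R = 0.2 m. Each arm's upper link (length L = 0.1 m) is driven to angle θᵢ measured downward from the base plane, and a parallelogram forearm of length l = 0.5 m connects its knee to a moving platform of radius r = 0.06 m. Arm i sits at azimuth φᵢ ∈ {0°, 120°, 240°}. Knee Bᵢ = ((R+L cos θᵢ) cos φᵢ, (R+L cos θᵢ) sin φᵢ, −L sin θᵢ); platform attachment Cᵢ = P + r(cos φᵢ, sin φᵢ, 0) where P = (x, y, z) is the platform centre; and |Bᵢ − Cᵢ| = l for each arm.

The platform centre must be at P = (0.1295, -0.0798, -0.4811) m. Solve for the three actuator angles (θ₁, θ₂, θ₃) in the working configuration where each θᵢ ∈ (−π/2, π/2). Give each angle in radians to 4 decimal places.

θ₁ = 0.0004, θ₂ = 1.2216, θ₃ = 0.6109

rotate P by −φ1: (0.1295, -0.0798, -0.4811)
  e−x'=0.0105;  (l²−L²−(e−x')²−y'²−z²)/2L = 0.0103
  θ1 = atan2(B,A) + arccos(C/0.4812) = 0.0004
φ2=120.0° → target in arm frame (-0.1339, -0.0723)
  e−x'=0.2739;  (l²−L²−(e−x')²−y'²−z²)/2L = -0.3584
  θ2 = atan2(B,A) + arccos(C/0.5536) = 1.2216
rotate P by −φ3: (0.0044, 0.1521, -0.4811)
  A cos θ + B sin θ = C:  0.1356·cos θ + -0.4811·sin θ = -0.1649
  γ=atan2(-0.4811,0.1356)=-1.2960;  ψ=arccos(-0.3298)=1.9069;  θ3=γ+ψ≈0.6109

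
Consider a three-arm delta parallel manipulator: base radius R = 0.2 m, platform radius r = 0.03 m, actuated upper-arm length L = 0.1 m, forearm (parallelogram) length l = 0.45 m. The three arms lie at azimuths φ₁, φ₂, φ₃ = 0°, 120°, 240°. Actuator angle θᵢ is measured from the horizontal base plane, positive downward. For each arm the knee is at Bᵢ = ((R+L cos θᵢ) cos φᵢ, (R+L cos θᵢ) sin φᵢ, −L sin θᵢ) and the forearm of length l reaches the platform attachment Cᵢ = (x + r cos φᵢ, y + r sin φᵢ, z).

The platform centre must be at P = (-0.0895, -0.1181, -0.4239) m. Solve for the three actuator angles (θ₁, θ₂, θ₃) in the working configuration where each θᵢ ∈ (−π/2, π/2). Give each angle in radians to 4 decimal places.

rotate P by −φ1: (-0.0895, -0.1181, -0.4239)
  e−x'=0.2595;  (l²−L²−(e−x')²−y'²−z²)/2L = -0.3424
  √(A²+B²)=0.4970;  θ1 = -1.0215+2.3308 ≈ 1.3093
rotate P by −φ2: (-0.0575, 0.1366, -0.4239)
  A=0.2275, B=-0.4239, C=(l²−L²−A²−y'²−z²)/(2L)=-0.2880
  √(A²+B²)=0.4811;  θ2 = -1.0782+2.2127 ≈ 1.1345
φ3=240.0° → target in arm frame (0.1470, -0.0185)
  A cos θ + B sin θ = C:  0.0230·cos θ + -0.4239·sin θ = 0.0597
  θ3 = atan2(B,A) + arccos(C/0.4245) = -0.0870

θ₁ = 1.3093, θ₂ = 1.1345, θ₃ = -0.0870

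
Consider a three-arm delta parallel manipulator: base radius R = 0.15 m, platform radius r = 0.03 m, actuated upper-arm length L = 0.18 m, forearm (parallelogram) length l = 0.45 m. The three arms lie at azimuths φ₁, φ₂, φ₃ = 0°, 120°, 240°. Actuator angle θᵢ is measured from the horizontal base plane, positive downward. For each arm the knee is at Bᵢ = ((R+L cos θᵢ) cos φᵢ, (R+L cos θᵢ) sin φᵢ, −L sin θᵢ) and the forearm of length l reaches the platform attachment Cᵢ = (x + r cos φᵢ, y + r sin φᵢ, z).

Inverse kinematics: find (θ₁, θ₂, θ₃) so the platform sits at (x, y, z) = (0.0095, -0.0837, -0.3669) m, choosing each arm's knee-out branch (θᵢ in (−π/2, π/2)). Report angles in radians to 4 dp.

rotate P by −φ1: (0.0095, -0.0837, -0.3669)
  e−x'=0.1105;  (l²−L²−(e−x')²−y'²−z²)/2L = 0.0452
  √(A²+B²)=0.3832;  θ1 = -1.2783+1.4526 ≈ 0.1743
rotate P by −φ2: (-0.0772, 0.0336, -0.3669)
  A=0.1972, B=-0.3669, C=(l²−L²−A²−y'²−z²)/(2L)=-0.0126
  γ=atan2(-0.3669,0.1972)=-1.0775;  ψ=arccos(-0.0303)=1.6011;  θ2=γ+ψ≈0.5236
φ3=240.0° → target in arm frame (0.0677, 0.0501)
  A=0.0523, B=-0.3669, C=(l²−L²−A²−y'²−z²)/(2L)=0.0840
  γ=atan2(-0.3669,0.0523)=-1.4293;  ψ=arccos(0.2267)=1.3421;  θ3=γ+ψ≈-0.0872

θ₁ = 0.1743, θ₂ = 0.5236, θ₃ = -0.0872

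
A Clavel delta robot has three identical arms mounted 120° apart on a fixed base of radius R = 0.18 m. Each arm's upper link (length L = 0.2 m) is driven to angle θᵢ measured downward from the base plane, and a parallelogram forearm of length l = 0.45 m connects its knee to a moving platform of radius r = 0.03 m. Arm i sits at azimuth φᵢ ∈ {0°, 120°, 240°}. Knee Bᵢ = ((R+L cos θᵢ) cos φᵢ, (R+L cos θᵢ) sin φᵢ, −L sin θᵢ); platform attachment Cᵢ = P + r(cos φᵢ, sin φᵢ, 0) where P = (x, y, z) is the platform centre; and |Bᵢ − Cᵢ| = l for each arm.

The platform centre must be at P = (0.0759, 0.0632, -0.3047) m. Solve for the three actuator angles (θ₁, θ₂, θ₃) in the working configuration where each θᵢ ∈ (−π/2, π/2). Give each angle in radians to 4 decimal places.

θ₁ = -0.2618, θ₂ = 0.0875, θ₃ = 0.6109

rotate P by −φ1: (0.0759, 0.0632, -0.3047)
  A cos θ + B sin θ = C:  0.0741·cos θ + -0.3047·sin θ = 0.1504
  θ1 = atan2(B,A) + arccos(C/0.3136) = -0.2618
rotate P by −φ2: (0.0168, -0.0973, -0.3047)
  e−x'=0.1332;  (l²−L²−(e−x')²−y'²−z²)/2L = 0.1061
  θ2 = atan2(B,A) + arccos(C/0.3325) = 0.0875
arm 3 (φ=240.0°): x'=-0.0927, y'=0.0341
  A=0.2427, B=-0.3047, C=(l²−L²−A²−y'²−z²)/(2L)=0.0240
  γ=atan2(-0.3047,0.2427)=-0.8982;  ψ=arccos(0.0616)=1.5092;  θ3=γ+ψ≈0.6109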